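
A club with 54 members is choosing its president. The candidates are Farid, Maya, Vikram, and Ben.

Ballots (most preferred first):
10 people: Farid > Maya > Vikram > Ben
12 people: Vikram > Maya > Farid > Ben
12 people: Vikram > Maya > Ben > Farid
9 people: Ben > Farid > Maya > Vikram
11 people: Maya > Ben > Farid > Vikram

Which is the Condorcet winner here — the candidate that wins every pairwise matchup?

Maya vs Farid: 35–19
Maya vs Vikram: 30–24
Maya vs Ben: 45–9
Maya beats every other candidate.

Maya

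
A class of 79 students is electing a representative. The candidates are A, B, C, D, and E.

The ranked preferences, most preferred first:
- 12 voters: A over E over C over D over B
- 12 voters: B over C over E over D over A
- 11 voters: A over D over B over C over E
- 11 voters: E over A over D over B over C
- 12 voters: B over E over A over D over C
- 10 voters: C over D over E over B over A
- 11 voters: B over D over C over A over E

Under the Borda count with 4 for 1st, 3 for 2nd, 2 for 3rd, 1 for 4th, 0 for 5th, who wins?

A: 12×4 + 12×0 + 11×4 + 11×3 + 12×2 + 10×0 + 11×1 = 160
B: 12×0 + 12×4 + 11×2 + 11×1 + 12×4 + 10×1 + 11×4 = 183
C: 12×2 + 12×3 + 11×1 + 11×0 + 12×0 + 10×4 + 11×2 = 133
D: 12×1 + 12×1 + 11×3 + 11×2 + 12×1 + 10×3 + 11×3 = 154
E: 12×3 + 12×2 + 11×0 + 11×4 + 12×3 + 10×2 + 11×0 = 160

B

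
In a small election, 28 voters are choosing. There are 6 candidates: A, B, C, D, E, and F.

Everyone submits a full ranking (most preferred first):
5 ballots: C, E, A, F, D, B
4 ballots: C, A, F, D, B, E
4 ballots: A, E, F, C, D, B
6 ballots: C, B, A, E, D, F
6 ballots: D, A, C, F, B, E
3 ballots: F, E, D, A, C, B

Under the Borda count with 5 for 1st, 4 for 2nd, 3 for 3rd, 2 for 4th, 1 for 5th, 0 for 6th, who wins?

A: 5×3 + 4×4 + 4×5 + 6×3 + 6×4 + 3×2 = 99
B: 5×0 + 4×1 + 4×0 + 6×4 + 6×1 + 3×0 = 34
C: 5×5 + 4×5 + 4×2 + 6×5 + 6×3 + 3×1 = 104
D: 5×1 + 4×2 + 4×1 + 6×1 + 6×5 + 3×3 = 62
E: 5×4 + 4×0 + 4×4 + 6×2 + 6×0 + 3×4 = 60
F: 5×2 + 4×3 + 4×3 + 6×0 + 6×2 + 3×5 = 61

C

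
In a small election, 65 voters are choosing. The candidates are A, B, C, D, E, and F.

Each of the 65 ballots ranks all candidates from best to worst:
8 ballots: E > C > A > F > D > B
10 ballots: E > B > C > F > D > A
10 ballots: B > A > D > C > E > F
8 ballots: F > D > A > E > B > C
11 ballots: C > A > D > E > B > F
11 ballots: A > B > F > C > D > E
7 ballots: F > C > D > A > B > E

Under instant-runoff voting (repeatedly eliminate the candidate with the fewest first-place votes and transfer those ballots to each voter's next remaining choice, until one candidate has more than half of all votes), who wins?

A

Round 1: A 11, B 10, C 11, D 0, E 18, F 15. D eliminated.
Round 2: A 11, B 10, C 11, E 18, F 15. B eliminated.
Round 3: A 21, C 11, E 18, F 15. C eliminated.
Round 4: A 32, E 18, F 15. F eliminated.
Round 5: A 47, E 18. A has a majority (≥33).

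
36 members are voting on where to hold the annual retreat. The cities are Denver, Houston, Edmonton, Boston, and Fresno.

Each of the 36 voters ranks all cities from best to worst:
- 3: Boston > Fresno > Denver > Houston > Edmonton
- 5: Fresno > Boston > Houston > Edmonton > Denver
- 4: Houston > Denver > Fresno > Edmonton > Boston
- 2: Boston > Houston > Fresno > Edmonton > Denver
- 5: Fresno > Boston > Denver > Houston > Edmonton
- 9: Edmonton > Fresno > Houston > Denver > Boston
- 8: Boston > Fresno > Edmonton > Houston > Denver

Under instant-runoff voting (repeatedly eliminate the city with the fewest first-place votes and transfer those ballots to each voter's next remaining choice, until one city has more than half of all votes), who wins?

Round 1: Denver 0, Houston 4, Edmonton 9, Boston 13, Fresno 10. Denver eliminated.
Round 2: Houston 4, Edmonton 9, Boston 13, Fresno 10. Houston eliminated.
Round 3: Edmonton 9, Boston 13, Fresno 14. Edmonton eliminated.
Round 4: Boston 13, Fresno 23. Fresno has a majority (≥19).

Fresno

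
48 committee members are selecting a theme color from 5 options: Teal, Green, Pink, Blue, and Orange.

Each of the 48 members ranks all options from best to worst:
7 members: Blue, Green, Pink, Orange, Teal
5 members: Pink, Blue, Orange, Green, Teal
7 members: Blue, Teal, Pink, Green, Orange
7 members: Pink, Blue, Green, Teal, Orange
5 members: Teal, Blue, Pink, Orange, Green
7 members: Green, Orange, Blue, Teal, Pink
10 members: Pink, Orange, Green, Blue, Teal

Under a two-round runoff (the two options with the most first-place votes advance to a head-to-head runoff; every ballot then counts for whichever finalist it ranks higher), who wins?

Blue

Round 1 first-place votes: Teal 5, Green 7, Pink 22, Blue 14, Orange 0. Pink and Blue advance.
Runoff: Pink is ranked above Blue on 22 ballots, Blue above Pink on 26.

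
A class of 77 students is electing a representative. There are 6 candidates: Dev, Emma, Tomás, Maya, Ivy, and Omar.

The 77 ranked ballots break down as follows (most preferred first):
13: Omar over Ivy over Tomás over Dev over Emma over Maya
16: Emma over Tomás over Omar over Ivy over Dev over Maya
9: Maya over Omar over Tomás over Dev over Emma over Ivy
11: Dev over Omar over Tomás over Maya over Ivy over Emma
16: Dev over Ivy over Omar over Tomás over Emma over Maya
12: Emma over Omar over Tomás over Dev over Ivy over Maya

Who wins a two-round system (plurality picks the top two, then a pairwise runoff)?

Dev

Round 1 first-place votes: Dev 27, Emma 28, Tomás 0, Maya 9, Ivy 0, Omar 13. Emma and Dev advance.
Runoff: Emma is ranked above Dev on 28 ballots, Dev above Emma on 49.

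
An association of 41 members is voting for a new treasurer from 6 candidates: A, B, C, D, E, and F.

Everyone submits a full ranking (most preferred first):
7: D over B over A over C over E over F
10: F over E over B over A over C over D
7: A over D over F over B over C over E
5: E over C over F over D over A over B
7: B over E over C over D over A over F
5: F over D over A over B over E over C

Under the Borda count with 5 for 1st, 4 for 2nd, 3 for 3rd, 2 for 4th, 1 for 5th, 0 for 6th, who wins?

A: 7×3 + 10×2 + 7×5 + 5×1 + 7×1 + 5×3 = 103
B: 7×4 + 10×3 + 7×2 + 5×0 + 7×5 + 5×2 = 117
C: 7×2 + 10×1 + 7×1 + 5×4 + 7×3 + 5×0 = 72
D: 7×5 + 10×0 + 7×4 + 5×2 + 7×2 + 5×4 = 107
E: 7×1 + 10×4 + 7×0 + 5×5 + 7×4 + 5×1 = 105
F: 7×0 + 10×5 + 7×3 + 5×3 + 7×0 + 5×5 = 111

B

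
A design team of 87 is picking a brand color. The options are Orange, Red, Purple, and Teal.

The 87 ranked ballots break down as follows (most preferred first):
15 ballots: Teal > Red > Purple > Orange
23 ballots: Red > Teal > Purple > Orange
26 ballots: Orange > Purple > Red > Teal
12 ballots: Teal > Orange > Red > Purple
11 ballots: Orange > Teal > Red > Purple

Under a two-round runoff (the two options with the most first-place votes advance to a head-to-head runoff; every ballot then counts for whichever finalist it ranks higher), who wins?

Round 1 first-place votes: Orange 37, Red 23, Purple 0, Teal 27. Orange and Teal advance.
Runoff: Orange is ranked above Teal on 37 ballots, Teal above Orange on 50.

Teal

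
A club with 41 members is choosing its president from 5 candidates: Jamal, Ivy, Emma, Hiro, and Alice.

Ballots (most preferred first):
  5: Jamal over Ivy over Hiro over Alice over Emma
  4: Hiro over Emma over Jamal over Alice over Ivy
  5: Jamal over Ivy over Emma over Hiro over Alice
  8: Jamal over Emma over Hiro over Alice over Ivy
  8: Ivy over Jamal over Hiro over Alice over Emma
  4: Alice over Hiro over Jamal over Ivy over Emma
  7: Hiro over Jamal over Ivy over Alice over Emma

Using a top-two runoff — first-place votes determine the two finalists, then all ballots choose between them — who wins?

Jamal

Round 1 first-place votes: Jamal 18, Ivy 8, Emma 0, Hiro 11, Alice 4. Jamal and Hiro advance.
Runoff: Jamal is ranked above Hiro on 26 ballots, Hiro above Jamal on 15.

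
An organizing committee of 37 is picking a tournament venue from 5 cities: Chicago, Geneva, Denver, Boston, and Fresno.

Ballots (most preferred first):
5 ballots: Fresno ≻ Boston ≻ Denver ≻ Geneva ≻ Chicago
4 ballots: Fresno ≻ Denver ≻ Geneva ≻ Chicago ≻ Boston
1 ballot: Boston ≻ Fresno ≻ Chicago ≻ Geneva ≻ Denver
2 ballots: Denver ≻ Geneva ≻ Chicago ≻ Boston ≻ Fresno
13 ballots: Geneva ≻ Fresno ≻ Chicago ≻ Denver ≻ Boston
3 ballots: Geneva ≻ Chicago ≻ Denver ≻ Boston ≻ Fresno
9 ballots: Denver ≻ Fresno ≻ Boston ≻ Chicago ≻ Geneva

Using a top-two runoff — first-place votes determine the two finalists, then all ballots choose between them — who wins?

Denver

Round 1 first-place votes: Chicago 0, Geneva 16, Denver 11, Boston 1, Fresno 9. Geneva and Denver advance.
Runoff: Geneva is ranked above Denver on 17 ballots, Denver above Geneva on 20.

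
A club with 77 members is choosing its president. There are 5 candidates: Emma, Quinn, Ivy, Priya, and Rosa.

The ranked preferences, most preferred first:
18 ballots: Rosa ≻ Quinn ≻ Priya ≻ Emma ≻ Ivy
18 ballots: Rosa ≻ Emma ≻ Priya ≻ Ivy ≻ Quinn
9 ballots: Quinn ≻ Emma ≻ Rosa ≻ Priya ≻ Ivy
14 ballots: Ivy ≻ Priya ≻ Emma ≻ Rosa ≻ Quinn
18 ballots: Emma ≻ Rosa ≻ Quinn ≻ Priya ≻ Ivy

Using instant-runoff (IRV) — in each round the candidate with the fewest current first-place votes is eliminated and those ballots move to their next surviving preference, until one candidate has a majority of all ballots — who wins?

Emma

Round 1: Emma 18, Quinn 9, Ivy 14, Priya 0, Rosa 36. Priya eliminated.
Round 2: Emma 18, Quinn 9, Ivy 14, Rosa 36. Quinn eliminated.
Round 3: Emma 27, Ivy 14, Rosa 36. Ivy eliminated.
Round 4: Emma 41, Rosa 36. Emma has a majority (≥39).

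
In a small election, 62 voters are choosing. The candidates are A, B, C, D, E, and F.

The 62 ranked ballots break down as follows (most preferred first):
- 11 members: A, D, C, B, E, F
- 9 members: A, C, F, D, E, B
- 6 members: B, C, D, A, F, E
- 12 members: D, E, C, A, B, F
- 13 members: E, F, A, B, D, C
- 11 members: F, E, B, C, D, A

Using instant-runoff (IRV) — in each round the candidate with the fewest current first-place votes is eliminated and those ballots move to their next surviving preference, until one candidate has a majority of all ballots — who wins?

Round 1: A 20, B 6, C 0, D 12, E 13, F 11. C eliminated.
Round 2: A 20, B 6, D 12, E 13, F 11. B eliminated.
Round 3: A 20, D 18, E 13, F 11. F eliminated.
Round 4: A 20, D 18, E 24. D eliminated.
Round 5: A 26, E 36. E has a majority (≥32).

E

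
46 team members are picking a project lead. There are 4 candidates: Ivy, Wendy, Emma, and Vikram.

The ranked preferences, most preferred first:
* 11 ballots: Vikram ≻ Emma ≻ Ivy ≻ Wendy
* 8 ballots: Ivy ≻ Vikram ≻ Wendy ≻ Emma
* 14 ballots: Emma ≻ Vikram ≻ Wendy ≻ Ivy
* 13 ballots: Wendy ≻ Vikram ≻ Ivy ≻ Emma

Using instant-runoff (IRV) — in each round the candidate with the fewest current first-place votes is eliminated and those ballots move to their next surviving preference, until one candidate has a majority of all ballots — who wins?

Round 1: Ivy 8, Wendy 13, Emma 14, Vikram 11. Ivy eliminated.
Round 2: Wendy 13, Emma 14, Vikram 19. Wendy eliminated.
Round 3: Emma 14, Vikram 32. Vikram has a majority (≥24).

Vikram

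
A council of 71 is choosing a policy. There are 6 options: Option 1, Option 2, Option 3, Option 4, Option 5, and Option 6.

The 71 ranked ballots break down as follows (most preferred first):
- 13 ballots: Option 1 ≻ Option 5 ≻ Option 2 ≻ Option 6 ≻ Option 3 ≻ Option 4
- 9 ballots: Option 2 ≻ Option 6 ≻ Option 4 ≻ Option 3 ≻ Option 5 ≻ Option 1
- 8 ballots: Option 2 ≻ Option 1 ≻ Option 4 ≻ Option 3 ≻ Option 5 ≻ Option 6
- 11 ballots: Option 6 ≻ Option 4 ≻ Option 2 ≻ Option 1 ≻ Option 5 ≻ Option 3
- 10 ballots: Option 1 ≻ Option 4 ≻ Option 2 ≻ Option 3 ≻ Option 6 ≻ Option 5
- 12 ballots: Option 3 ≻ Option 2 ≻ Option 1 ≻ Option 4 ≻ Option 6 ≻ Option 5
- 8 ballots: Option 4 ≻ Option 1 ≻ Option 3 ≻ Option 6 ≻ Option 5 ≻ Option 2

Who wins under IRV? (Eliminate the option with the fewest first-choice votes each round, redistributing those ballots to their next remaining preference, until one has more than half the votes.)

Option 2

Round 1: Option 1 23, Option 2 17, Option 3 12, Option 4 8, Option 5 0, Option 6 11. Option 5 eliminated.
Round 2: Option 1 23, Option 2 17, Option 3 12, Option 4 8, Option 6 11. Option 4 eliminated.
Round 3: Option 1 31, Option 2 17, Option 3 12, Option 6 11. Option 6 eliminated.
Round 4: Option 1 31, Option 2 28, Option 3 12. Option 3 eliminated.
Round 5: Option 1 31, Option 2 40. Option 2 has a majority (≥36).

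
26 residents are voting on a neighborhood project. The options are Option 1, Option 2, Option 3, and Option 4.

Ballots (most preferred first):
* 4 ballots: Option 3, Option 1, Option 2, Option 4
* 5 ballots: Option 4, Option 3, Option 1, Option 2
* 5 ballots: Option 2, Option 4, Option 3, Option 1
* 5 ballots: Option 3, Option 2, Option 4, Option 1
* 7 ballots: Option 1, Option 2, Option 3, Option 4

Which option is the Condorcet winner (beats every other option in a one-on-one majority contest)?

Option 3

Option 3 vs Option 1: 19–7
Option 3 vs Option 2: 14–12
Option 3 vs Option 4: 16–10
Option 3 beats every other option.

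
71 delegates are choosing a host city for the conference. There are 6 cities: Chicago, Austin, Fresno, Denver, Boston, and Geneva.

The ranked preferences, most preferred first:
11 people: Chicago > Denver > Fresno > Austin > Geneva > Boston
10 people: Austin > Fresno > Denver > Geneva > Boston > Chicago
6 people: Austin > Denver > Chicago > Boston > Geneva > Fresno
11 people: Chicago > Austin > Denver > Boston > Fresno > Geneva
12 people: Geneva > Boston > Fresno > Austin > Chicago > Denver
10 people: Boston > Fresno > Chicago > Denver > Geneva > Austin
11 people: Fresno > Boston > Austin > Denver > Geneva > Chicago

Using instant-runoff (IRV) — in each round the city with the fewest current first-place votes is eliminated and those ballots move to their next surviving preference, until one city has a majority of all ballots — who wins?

Round 1: Chicago 22, Austin 16, Fresno 11, Denver 0, Boston 10, Geneva 12. Denver eliminated.
Round 2: Chicago 22, Austin 16, Fresno 11, Boston 10, Geneva 12. Boston eliminated.
Round 3: Chicago 22, Austin 16, Fresno 21, Geneva 12. Geneva eliminated.
Round 4: Chicago 22, Austin 16, Fresno 33. Austin eliminated.
Round 5: Chicago 28, Fresno 43. Fresno has a majority (≥36).

Fresno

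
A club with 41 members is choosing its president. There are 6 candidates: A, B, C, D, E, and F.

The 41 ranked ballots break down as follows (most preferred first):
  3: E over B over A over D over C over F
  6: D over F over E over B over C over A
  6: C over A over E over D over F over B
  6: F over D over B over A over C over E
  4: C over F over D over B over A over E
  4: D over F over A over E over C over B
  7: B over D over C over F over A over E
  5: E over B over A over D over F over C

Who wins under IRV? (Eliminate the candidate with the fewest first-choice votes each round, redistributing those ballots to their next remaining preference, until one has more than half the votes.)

Round 1: A 0, B 7, C 10, D 10, E 8, F 6. A eliminated.
Round 2: B 7, C 10, D 10, E 8, F 6. F eliminated.
Round 3: B 7, C 10, D 16, E 8. B eliminated.
Round 4: C 10, D 23, E 8. D has a majority (≥21).

D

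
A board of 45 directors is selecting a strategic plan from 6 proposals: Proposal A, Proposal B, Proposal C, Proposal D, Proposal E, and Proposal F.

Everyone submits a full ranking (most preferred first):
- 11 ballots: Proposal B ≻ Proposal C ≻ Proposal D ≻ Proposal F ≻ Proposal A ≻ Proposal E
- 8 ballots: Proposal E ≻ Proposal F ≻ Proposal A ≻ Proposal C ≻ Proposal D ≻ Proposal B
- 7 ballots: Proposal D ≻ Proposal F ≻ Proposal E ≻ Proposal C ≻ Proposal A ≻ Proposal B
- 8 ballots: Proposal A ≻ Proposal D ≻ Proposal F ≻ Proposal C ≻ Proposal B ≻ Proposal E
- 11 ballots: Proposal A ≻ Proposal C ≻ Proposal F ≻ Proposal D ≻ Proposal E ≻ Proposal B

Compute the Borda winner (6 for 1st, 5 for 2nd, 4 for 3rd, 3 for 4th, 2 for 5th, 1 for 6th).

Proposal A: 11×2 + 8×4 + 7×2 + 8×6 + 11×6 = 182
Proposal B: 11×6 + 8×1 + 7×1 + 8×2 + 11×1 = 108
Proposal C: 11×5 + 8×3 + 7×3 + 8×3 + 11×5 = 179
Proposal D: 11×4 + 8×2 + 7×6 + 8×5 + 11×3 = 175
Proposal E: 11×1 + 8×6 + 7×4 + 8×1 + 11×2 = 117
Proposal F: 11×3 + 8×5 + 7×5 + 8×4 + 11×4 = 184

Proposal F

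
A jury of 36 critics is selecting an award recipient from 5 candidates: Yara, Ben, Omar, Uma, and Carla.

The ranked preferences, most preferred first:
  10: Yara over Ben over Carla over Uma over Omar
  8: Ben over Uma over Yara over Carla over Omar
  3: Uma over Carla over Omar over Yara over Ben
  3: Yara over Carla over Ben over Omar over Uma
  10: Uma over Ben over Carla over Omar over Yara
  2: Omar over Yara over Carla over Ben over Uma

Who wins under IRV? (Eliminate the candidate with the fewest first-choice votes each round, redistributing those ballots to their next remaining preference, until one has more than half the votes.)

Round 1: Yara 13, Ben 8, Omar 2, Uma 13, Carla 0. Carla eliminated.
Round 2: Yara 13, Ben 8, Omar 2, Uma 13. Omar eliminated.
Round 3: Yara 15, Ben 8, Uma 13. Ben eliminated.
Round 4: Yara 15, Uma 21. Uma has a majority (≥19).

Uma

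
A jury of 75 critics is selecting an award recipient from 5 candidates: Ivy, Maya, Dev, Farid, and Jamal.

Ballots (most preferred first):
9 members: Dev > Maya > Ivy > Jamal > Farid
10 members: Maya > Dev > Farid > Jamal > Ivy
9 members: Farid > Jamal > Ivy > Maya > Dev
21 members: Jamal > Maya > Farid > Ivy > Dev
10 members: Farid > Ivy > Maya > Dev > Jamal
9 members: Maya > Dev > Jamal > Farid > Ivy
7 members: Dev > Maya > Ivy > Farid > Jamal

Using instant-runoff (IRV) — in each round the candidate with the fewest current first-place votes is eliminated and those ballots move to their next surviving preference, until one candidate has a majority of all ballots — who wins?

Maya

Round 1: Ivy 0, Maya 19, Dev 16, Farid 19, Jamal 21. Ivy eliminated.
Round 2: Maya 19, Dev 16, Farid 19, Jamal 21. Dev eliminated.
Round 3: Maya 35, Farid 19, Jamal 21. Farid eliminated.
Round 4: Maya 45, Jamal 30. Maya has a majority (≥38).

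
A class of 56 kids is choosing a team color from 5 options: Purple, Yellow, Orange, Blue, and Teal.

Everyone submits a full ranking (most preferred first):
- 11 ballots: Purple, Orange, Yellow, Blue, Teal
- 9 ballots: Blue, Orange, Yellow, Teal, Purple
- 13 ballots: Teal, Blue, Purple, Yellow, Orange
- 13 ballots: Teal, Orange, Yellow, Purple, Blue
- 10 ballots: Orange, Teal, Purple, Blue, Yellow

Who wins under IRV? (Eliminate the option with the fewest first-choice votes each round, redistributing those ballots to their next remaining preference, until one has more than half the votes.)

Round 1: Purple 11, Yellow 0, Orange 10, Blue 9, Teal 26. Yellow eliminated.
Round 2: Purple 11, Orange 10, Blue 9, Teal 26. Blue eliminated.
Round 3: Purple 11, Orange 19, Teal 26. Purple eliminated.
Round 4: Orange 30, Teal 26. Orange has a majority (≥29).

Orange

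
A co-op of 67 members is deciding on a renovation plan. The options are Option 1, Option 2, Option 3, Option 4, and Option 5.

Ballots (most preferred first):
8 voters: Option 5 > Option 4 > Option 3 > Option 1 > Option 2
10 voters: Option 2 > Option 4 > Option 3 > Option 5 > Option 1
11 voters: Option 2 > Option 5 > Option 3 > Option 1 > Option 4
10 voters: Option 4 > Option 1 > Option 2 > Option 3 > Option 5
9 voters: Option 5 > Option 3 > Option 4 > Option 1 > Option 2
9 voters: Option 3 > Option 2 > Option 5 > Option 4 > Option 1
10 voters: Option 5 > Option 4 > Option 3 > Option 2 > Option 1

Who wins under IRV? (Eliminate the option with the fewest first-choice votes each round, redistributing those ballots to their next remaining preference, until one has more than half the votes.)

Option 2

Round 1: Option 1 0, Option 2 21, Option 3 9, Option 4 10, Option 5 27. Option 1 eliminated.
Round 2: Option 2 21, Option 3 9, Option 4 10, Option 5 27. Option 3 eliminated.
Round 3: Option 2 30, Option 4 10, Option 5 27. Option 4 eliminated.
Round 4: Option 2 40, Option 5 27. Option 2 has a majority (≥34).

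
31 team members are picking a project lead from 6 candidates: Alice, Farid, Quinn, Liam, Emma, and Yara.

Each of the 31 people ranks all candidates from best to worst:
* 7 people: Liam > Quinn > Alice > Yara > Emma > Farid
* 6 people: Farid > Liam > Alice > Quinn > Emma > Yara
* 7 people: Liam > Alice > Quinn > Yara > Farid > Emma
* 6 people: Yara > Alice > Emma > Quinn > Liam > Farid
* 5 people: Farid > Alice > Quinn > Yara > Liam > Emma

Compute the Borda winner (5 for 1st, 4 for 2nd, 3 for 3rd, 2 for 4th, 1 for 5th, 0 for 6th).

Alice: 7×3 + 6×3 + 7×4 + 6×4 + 5×4 = 111
Farid: 7×0 + 6×5 + 7×1 + 6×0 + 5×5 = 62
Quinn: 7×4 + 6×2 + 7×3 + 6×2 + 5×3 = 88
Liam: 7×5 + 6×4 + 7×5 + 6×1 + 5×1 = 105
Emma: 7×1 + 6×1 + 7×0 + 6×3 + 5×0 = 31
Yara: 7×2 + 6×0 + 7×2 + 6×5 + 5×2 = 68

Alice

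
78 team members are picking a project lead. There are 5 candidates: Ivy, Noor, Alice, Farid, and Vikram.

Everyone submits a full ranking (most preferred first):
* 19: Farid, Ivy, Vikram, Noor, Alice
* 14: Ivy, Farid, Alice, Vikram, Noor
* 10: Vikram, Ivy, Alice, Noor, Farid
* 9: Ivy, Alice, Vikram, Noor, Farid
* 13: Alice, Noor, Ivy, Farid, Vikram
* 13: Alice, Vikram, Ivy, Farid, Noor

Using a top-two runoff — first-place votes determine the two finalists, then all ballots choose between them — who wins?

Ivy

Round 1 first-place votes: Ivy 23, Noor 0, Alice 26, Farid 19, Vikram 10. Alice and Ivy advance.
Runoff: Alice is ranked above Ivy on 26 ballots, Ivy above Alice on 52.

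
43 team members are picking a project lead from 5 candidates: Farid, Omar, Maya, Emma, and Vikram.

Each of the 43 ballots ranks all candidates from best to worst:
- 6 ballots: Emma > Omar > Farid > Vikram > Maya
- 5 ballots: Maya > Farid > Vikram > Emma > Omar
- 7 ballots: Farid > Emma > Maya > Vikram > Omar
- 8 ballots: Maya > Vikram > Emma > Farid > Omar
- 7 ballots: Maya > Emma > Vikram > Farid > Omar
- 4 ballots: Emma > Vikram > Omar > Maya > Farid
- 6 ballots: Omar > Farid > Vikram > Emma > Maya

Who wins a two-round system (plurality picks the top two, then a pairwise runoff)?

Round 1 first-place votes: Farid 7, Omar 6, Maya 20, Emma 10, Vikram 0. Maya and Emma advance.
Runoff: Maya is ranked above Emma on 20 ballots, Emma above Maya on 23.

Emma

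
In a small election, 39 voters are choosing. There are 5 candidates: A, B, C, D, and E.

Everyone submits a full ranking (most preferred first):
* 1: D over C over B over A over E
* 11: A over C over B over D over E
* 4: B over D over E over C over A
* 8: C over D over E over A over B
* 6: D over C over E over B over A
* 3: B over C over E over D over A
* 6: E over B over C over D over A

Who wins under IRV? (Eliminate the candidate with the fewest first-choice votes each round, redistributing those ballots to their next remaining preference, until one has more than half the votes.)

Round 1: A 11, B 7, C 8, D 7, E 6. E eliminated.
Round 2: A 11, B 13, C 8, D 7. D eliminated.
Round 3: A 11, B 13, C 15. A eliminated.
Round 4: B 13, C 26. C has a majority (≥20).

C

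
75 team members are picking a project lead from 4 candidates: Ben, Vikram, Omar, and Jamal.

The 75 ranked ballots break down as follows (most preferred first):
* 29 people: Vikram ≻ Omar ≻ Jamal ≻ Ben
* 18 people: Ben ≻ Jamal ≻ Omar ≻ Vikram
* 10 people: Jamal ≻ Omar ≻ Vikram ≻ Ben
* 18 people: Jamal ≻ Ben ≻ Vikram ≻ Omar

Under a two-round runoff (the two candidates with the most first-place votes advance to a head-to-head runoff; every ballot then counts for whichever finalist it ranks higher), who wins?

Round 1 first-place votes: Ben 18, Vikram 29, Omar 0, Jamal 28. Vikram and Jamal advance.
Runoff: Vikram is ranked above Jamal on 29 ballots, Jamal above Vikram on 46.

Jamal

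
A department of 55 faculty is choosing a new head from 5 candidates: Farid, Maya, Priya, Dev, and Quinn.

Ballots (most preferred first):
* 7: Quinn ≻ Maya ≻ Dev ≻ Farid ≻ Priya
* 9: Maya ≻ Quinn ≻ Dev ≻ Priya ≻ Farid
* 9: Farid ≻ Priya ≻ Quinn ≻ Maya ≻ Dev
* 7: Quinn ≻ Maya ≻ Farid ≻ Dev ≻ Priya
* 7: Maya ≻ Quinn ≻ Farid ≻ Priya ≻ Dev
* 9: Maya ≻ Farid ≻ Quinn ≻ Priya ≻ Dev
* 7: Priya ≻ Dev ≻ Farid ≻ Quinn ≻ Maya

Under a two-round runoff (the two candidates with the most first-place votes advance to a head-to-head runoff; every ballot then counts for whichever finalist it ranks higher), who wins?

Round 1 first-place votes: Farid 9, Maya 25, Priya 7, Dev 0, Quinn 14. Maya and Quinn advance.
Runoff: Maya is ranked above Quinn on 25 ballots, Quinn above Maya on 30.

Quinn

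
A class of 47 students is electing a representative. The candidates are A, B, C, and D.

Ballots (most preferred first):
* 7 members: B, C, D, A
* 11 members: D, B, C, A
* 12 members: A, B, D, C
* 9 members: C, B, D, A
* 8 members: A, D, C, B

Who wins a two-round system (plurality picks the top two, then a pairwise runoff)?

D

Round 1 first-place votes: A 20, B 7, C 9, D 11. A and D advance.
Runoff: A is ranked above D on 20 ballots, D above A on 27.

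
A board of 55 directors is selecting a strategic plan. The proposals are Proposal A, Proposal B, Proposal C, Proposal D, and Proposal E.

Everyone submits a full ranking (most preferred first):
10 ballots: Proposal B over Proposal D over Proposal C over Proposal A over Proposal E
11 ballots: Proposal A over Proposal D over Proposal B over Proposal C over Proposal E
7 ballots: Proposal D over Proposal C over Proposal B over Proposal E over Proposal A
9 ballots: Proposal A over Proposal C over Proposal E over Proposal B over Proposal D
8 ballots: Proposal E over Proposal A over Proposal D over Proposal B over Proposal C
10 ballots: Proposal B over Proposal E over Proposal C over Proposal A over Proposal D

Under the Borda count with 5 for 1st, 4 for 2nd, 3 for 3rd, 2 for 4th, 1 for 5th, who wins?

Proposal B

Proposal A: 10×2 + 11×5 + 7×1 + 9×5 + 8×4 + 10×2 = 179
Proposal B: 10×5 + 11×3 + 7×3 + 9×2 + 8×2 + 10×5 = 188
Proposal C: 10×3 + 11×2 + 7×4 + 9×4 + 8×1 + 10×3 = 154
Proposal D: 10×4 + 11×4 + 7×5 + 9×1 + 8×3 + 10×1 = 162
Proposal E: 10×1 + 11×1 + 7×2 + 9×3 + 8×5 + 10×4 = 142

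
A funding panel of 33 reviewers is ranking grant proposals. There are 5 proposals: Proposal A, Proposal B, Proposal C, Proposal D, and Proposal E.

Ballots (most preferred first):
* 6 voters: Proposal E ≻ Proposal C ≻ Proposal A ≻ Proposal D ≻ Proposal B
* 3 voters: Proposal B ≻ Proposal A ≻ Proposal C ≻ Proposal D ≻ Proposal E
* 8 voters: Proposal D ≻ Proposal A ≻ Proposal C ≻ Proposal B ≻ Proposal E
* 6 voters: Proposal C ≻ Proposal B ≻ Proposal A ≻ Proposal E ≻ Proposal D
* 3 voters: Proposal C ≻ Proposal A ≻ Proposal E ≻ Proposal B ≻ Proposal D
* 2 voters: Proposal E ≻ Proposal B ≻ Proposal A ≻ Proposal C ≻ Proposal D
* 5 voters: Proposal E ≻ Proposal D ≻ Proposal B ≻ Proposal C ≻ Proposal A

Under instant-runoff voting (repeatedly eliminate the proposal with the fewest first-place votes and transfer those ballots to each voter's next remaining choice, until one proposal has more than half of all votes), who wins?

Round 1: Proposal A 0, Proposal B 3, Proposal C 9, Proposal D 8, Proposal E 13. Proposal A eliminated.
Round 2: Proposal B 3, Proposal C 9, Proposal D 8, Proposal E 13. Proposal B eliminated.
Round 3: Proposal C 12, Proposal D 8, Proposal E 13. Proposal D eliminated.
Round 4: Proposal C 20, Proposal E 13. Proposal C has a majority (≥17).

Proposal C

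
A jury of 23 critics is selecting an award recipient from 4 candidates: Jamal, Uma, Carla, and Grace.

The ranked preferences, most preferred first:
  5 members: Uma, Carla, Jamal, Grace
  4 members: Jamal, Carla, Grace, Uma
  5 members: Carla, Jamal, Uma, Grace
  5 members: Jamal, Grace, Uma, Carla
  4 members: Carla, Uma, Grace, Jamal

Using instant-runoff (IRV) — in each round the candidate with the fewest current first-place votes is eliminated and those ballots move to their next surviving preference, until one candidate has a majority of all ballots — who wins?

Round 1: Jamal 9, Uma 5, Carla 9, Grace 0. Grace eliminated.
Round 2: Jamal 9, Uma 5, Carla 9. Uma eliminated.
Round 3: Jamal 9, Carla 14. Carla has a majority (≥12).

Carla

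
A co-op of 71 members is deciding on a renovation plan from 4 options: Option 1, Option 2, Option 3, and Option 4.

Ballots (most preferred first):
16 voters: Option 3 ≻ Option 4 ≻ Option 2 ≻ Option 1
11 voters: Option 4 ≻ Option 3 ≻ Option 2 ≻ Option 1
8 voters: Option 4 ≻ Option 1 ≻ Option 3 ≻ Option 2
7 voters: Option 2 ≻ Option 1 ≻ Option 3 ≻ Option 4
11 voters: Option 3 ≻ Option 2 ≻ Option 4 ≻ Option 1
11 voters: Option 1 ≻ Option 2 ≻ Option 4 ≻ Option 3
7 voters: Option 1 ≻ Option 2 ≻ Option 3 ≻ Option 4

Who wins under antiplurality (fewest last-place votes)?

Option 2

Last-place votes: Option 1 38, Option 2 8, Option 3 11, Option 4 14.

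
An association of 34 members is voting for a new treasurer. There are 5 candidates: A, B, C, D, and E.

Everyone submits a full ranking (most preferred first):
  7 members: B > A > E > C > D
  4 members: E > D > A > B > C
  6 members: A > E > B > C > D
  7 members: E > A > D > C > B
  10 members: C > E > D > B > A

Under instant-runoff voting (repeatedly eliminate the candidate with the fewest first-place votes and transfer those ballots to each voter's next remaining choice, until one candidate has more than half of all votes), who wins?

Round 1: A 6, B 7, C 10, D 0, E 11. D eliminated.
Round 2: A 6, B 7, C 10, E 11. A eliminated.
Round 3: B 7, C 10, E 17. B eliminated.
Round 4: C 10, E 24. E has a majority (≥18).

E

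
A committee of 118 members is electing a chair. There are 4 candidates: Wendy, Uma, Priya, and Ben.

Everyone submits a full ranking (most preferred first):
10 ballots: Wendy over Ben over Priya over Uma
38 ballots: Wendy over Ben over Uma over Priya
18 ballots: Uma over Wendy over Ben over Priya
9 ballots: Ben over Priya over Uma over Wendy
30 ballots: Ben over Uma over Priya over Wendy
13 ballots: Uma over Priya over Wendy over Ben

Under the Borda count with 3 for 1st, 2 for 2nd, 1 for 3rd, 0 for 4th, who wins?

Wendy: 10×3 + 38×3 + 18×2 + 9×0 + 30×0 + 13×1 = 193
Uma: 10×0 + 38×1 + 18×3 + 9×1 + 30×2 + 13×3 = 200
Priya: 10×1 + 38×0 + 18×0 + 9×2 + 30×1 + 13×2 = 84
Ben: 10×2 + 38×2 + 18×1 + 9×3 + 30×3 + 13×0 = 231

Ben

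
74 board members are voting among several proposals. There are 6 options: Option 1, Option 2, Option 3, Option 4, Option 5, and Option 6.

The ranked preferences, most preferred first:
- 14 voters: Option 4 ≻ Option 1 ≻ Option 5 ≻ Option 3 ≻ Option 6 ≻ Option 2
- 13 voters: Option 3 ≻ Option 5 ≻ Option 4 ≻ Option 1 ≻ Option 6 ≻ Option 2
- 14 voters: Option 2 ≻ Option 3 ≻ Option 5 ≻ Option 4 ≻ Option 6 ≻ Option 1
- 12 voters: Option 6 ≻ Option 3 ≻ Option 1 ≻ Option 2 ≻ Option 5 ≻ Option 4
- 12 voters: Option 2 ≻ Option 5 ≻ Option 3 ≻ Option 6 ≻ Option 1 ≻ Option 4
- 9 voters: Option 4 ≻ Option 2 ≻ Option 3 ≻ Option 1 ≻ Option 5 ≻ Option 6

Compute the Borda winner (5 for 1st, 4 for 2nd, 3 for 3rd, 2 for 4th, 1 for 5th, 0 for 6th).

Option 1: 14×4 + 13×2 + 14×0 + 12×3 + 12×1 + 9×2 = 148
Option 2: 14×0 + 13×0 + 14×5 + 12×2 + 12×5 + 9×4 = 190
Option 3: 14×2 + 13×5 + 14×4 + 12×4 + 12×3 + 9×3 = 260
Option 4: 14×5 + 13×3 + 14×2 + 12×0 + 12×0 + 9×5 = 182
Option 5: 14×3 + 13×4 + 14×3 + 12×1 + 12×4 + 9×1 = 205
Option 6: 14×1 + 13×1 + 14×1 + 12×5 + 12×2 + 9×0 = 125

Option 3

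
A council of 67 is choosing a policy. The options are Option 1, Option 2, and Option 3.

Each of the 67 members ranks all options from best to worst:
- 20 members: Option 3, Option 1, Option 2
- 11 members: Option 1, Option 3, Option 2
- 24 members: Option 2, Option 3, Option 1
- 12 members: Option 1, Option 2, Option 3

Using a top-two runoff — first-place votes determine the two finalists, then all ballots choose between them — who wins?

Option 1

Round 1 first-place votes: Option 1 23, Option 2 24, Option 3 20. Option 2 and Option 1 advance.
Runoff: Option 2 is ranked above Option 1 on 24 ballots, Option 1 above Option 2 on 43.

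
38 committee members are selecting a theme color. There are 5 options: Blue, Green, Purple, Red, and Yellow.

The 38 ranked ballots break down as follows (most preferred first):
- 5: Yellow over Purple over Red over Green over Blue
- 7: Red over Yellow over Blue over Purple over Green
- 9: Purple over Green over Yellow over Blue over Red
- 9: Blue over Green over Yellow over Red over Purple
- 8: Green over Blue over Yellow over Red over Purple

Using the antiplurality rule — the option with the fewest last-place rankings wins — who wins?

Yellow

Last-place votes: Blue 5, Green 7, Purple 17, Red 9, Yellow 0.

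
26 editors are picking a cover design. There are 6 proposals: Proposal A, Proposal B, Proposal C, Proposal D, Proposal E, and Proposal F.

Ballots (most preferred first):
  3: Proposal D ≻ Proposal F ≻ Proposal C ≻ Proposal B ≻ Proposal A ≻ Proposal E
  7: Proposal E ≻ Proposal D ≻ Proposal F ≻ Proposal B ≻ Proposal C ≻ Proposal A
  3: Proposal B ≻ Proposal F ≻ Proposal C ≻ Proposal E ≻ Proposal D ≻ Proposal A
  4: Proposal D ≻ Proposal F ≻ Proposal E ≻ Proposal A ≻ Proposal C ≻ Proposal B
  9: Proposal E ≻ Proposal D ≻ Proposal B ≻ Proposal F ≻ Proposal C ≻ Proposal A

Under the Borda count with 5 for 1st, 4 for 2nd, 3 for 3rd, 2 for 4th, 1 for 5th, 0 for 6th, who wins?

Proposal D

Proposal A: 3×1 + 7×0 + 3×0 + 4×2 + 9×0 = 11
Proposal B: 3×2 + 7×2 + 3×5 + 4×0 + 9×3 = 62
Proposal C: 3×3 + 7×1 + 3×3 + 4×1 + 9×1 = 38
Proposal D: 3×5 + 7×4 + 3×1 + 4×5 + 9×4 = 102
Proposal E: 3×0 + 7×5 + 3×2 + 4×3 + 9×5 = 98
Proposal F: 3×4 + 7×3 + 3×4 + 4×4 + 9×2 = 79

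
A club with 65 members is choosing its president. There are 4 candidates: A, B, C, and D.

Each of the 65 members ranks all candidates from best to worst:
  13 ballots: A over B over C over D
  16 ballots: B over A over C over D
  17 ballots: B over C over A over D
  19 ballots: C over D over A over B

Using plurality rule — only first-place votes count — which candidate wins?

First-place votes: A 13, B 33, C 19, D 0.

B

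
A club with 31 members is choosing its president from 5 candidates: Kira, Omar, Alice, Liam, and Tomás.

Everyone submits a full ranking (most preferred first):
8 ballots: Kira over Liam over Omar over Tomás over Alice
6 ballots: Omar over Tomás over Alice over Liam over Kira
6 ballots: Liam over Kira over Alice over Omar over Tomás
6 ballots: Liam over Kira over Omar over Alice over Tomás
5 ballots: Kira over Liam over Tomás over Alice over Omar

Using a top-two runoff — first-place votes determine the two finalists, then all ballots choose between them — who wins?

Round 1 first-place votes: Kira 13, Omar 6, Alice 0, Liam 12, Tomás 0. Kira and Liam advance.
Runoff: Kira is ranked above Liam on 13 ballots, Liam above Kira on 18.

Liam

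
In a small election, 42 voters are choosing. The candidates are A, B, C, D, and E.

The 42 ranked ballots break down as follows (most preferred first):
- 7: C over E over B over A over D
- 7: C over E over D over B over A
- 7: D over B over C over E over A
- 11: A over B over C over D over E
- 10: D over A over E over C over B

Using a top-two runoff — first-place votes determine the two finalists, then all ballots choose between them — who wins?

Round 1 first-place votes: A 11, B 0, C 14, D 17, E 0. D and C advance.
Runoff: D is ranked above C on 17 ballots, C above D on 25.

C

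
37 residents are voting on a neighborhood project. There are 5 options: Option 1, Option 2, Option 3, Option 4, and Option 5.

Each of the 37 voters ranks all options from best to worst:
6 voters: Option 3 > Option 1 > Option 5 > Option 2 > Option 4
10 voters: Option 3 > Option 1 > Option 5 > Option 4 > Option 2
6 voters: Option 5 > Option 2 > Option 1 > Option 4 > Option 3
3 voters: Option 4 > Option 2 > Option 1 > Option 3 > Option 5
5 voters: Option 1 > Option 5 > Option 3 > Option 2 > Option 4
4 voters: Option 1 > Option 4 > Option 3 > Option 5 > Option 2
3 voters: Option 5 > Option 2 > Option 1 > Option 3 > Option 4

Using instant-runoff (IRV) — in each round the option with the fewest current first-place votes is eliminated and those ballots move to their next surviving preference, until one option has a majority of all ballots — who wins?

Option 1

Round 1: Option 1 9, Option 2 0, Option 3 16, Option 4 3, Option 5 9. Option 2 eliminated.
Round 2: Option 1 9, Option 3 16, Option 4 3, Option 5 9. Option 4 eliminated.
Round 3: Option 1 12, Option 3 16, Option 5 9. Option 5 eliminated.
Round 4: Option 1 21, Option 3 16. Option 1 has a majority (≥19).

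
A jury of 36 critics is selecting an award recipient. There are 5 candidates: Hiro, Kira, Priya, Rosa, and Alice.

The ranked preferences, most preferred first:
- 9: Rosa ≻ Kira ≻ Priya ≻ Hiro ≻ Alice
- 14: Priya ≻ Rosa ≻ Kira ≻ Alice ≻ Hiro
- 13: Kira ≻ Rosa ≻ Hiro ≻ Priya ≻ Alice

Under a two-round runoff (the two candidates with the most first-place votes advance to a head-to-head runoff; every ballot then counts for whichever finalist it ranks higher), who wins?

Kira

Round 1 first-place votes: Hiro 0, Kira 13, Priya 14, Rosa 9, Alice 0. Priya and Kira advance.
Runoff: Priya is ranked above Kira on 14 ballots, Kira above Priya on 22.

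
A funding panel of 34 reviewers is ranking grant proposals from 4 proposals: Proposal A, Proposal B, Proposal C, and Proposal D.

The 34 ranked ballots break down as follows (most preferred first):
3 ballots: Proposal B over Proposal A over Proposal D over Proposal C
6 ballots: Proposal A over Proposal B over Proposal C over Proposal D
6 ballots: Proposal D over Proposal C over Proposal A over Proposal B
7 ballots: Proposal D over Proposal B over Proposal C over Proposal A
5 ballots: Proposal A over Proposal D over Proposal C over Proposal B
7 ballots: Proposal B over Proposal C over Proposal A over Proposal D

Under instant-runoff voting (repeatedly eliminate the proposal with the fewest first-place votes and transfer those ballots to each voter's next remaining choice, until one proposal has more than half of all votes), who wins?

Round 1: Proposal A 11, Proposal B 10, Proposal C 0, Proposal D 13. Proposal C eliminated.
Round 2: Proposal A 11, Proposal B 10, Proposal D 13. Proposal B eliminated.
Round 3: Proposal A 21, Proposal D 13. Proposal A has a majority (≥18).

Proposal A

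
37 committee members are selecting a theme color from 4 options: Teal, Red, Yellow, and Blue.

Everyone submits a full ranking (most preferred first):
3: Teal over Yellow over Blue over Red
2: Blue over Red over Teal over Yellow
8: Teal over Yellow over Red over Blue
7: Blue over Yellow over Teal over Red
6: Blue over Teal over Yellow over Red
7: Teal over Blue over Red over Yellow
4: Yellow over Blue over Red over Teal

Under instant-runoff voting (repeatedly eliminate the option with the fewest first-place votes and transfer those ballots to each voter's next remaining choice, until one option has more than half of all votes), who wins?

Round 1: Teal 18, Red 0, Yellow 4, Blue 15. Red eliminated.
Round 2: Teal 18, Yellow 4, Blue 15. Yellow eliminated.
Round 3: Teal 18, Blue 19. Blue has a majority (≥19).

Blue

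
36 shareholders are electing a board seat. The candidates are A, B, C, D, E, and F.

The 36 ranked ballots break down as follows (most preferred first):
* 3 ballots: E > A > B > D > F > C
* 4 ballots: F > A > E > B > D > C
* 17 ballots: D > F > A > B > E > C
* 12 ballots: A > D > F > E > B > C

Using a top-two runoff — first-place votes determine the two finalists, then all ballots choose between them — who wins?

Round 1 first-place votes: A 12, B 0, C 0, D 17, E 3, F 4. D and A advance.
Runoff: D is ranked above A on 17 ballots, A above D on 19.

A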